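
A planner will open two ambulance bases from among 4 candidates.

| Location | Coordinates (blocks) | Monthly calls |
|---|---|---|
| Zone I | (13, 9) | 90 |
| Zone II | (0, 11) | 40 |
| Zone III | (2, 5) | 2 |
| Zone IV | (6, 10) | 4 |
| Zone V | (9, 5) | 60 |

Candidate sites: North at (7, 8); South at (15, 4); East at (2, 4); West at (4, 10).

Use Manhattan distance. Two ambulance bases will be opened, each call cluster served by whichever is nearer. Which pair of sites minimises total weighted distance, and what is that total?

{North, West}, total 1152

Evaluate every pair (each demand assigned to the nearer of the two):
  {North, West}: total = 1152
  {South, West}: total = 1272
  {North, East}: total = 1304
  {North, South}: total = 1358
  {South, East}: total = 1452
  {East, West}: total = 1590
Best pair: {North, West} with total 1152.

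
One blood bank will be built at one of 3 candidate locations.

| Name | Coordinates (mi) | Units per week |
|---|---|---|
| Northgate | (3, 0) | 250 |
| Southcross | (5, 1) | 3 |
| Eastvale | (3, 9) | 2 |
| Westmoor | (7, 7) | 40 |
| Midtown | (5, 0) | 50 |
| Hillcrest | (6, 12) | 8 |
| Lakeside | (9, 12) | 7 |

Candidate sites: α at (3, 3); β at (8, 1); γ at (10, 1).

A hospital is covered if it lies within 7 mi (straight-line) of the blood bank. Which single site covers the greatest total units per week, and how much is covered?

α, covering 345

Coverage radius r = 7 mi; a point is covered iff (Δx)²+(Δy)² ≤ 7² = 49.
  α (3, 3): covers {Northgate, Southcross, Eastvale, Westmoor, Midtown} → 345
  β (8, 1): covers {Northgate, Southcross, Westmoor, Midtown} → 343
  γ (10, 1): covers {Southcross, Westmoor, Midtown} → 93
Maximum coverage at α: 345 units per week.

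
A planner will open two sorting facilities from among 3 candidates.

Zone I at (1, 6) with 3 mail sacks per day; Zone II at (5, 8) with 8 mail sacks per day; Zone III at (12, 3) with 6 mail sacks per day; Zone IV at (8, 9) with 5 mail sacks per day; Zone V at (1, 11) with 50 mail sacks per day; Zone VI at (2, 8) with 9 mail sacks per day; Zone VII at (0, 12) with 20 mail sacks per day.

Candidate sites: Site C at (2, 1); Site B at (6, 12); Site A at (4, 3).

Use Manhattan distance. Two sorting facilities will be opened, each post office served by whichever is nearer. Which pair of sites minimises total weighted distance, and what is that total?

{Site B, Site A}, total 614

Evaluate every pair (each demand assigned to the nearer of the two):
  {Site B, Site A}: total = 614
  {Site C, Site B}: total = 638
  {Site C, Site A}: total = 1037
Best pair: {Site B, Site A} with total 614.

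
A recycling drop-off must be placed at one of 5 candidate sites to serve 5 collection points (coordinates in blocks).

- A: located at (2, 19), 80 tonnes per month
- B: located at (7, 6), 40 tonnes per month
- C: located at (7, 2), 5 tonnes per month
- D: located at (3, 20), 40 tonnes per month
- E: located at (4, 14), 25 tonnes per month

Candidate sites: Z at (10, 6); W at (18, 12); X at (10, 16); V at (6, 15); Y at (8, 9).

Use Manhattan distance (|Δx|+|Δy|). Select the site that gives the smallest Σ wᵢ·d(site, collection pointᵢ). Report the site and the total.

V, total 1505 blocks

Total weighted distance at each candidate:
  Z (10, 6): total = 3025
  W (18, 12): total = 3945
  X (10, 16): total = 2125
  V (6, 15): total = 1505
  Y (8, 9): total = 2345
Minimum is at V with total 1505 blocks.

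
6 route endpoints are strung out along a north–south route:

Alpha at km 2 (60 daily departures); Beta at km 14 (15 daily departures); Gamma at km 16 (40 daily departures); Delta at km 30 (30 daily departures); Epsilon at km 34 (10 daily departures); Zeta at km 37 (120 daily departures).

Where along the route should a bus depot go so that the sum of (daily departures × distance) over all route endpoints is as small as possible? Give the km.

x = 30

For a sum of weighted absolute distances on a line, the optimum is the weighted median (not the mean). Total weight W = 275; half-weight = 137.5.
Sort by position and accumulate weight:
  km 2 (Alpha, w=60) → cum 60
  km 14 (Beta, w=15) → cum 75
  km 16 (Gamma, w=40) → cum 115
  km 30 (Delta, w=30) → cum 145  ≥ 137.5 → median here
  km 34 (Epsilon, w=10) → cum 155
  km 37 (Zeta, w=120) → cum 275
Optimal location: km 30.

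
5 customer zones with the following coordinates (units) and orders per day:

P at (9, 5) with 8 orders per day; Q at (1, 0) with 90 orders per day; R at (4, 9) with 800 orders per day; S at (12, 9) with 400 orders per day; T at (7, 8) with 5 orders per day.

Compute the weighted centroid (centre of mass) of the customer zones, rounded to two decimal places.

(6.29, 8.35)

The minimiser of Σwᵢ‖p−pᵢ‖² is the weighted centroid p* = (Σwᵢpᵢ)/(Σwᵢ).
Σwᵢ = 1303.
Σwᵢxᵢ = 8·9 + 90·1 + 800·4 + 400·12 + 5·7 = 8197.
Σwᵢyᵢ = 8·5 + 90·0 + 800·9 + 400·9 + 5·8 = 10880.
x* = 8197/1303 = 6.29, y* = 10880/1303 = 8.35.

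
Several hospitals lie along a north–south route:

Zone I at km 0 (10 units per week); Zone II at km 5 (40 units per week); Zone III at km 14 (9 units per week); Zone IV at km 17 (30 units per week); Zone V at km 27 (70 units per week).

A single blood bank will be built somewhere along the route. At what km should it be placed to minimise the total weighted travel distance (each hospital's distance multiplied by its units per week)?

x = 17

For a sum of weighted absolute distances on a line, the optimum is the weighted median (not the mean). Total weight W = 159; half-weight = 79.5.
Sort by position and accumulate weight:
  km 0 (Zone I, w=10) → cum 10
  km 5 (Zone II, w=40) → cum 50
  km 14 (Zone III, w=9) → cum 59
  km 17 (Zone IV, w=30) → cum 89  ≥ 79.5 → median here
  km 27 (Zone V, w=70) → cum 159
Optimal location: km 17.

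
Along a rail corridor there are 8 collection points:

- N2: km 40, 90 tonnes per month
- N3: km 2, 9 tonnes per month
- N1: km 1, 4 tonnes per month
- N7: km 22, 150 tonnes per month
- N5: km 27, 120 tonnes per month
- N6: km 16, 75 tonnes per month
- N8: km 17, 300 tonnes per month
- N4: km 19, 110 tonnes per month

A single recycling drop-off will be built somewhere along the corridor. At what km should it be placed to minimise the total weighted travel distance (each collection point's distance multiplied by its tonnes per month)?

For a sum of weighted absolute distances on a line, the optimum is the weighted median (not the mean). Total weight W = 858; half-weight = 429.
Sort by position and accumulate weight:
  km 1 (N1, w=4) → cum 4
  km 2 (N3, w=9) → cum 13
  km 16 (N6, w=75) → cum 88
  km 17 (N8, w=300) → cum 388
  km 19 (N4, w=110) → cum 498  ≥ 429 → median here
  km 22 (N7, w=150) → cum 648
  km 27 (N5, w=120) → cum 768
  km 40 (N2, w=90) → cum 858
Optimal location: km 19.

x = 19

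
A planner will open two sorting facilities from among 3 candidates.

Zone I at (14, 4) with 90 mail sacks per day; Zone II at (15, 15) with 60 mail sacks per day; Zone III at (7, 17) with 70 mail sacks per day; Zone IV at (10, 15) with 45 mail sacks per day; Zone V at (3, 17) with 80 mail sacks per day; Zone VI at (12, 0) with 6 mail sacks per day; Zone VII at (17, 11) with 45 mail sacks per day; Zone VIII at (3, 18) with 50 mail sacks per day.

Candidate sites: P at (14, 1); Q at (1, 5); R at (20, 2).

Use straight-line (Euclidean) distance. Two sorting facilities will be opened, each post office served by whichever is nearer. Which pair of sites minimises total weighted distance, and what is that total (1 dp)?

{P, Q}, total 4770.8

Evaluate every pair (each demand assigned to the nearer of the two):
  {P, Q}: total = 4770.8
  {Q, R}: total = 5056.7
  {P, R}: total = 5989.5
Best pair: {P, Q} with total 4770.8.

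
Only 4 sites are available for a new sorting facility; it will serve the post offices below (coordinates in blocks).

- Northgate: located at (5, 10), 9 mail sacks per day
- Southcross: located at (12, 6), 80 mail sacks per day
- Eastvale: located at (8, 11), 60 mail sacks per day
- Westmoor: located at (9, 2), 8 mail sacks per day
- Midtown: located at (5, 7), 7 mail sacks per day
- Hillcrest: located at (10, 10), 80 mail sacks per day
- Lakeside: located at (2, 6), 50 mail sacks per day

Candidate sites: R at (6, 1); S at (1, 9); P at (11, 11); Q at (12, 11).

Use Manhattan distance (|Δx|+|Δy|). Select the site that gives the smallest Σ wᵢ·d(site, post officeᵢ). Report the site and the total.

P, total 1741 blocks

Total weighted distance at each candidate:
  R (6, 1): total = 3261
  S (1, 9): total = 2867
  P (11, 11): total = 1741
  Q (12, 11): total = 1875
Minimum is at P with total 1741 blocks.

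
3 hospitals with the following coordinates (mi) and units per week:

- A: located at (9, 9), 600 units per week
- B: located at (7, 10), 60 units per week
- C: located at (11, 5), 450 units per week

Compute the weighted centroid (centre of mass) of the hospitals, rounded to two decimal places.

(9.70, 7.43)

The minimiser of Σwᵢ‖p−pᵢ‖² is the weighted centroid p* = (Σwᵢpᵢ)/(Σwᵢ).
Σwᵢ = 1110.
Σwᵢxᵢ = 600·9 + 60·7 + 450·11 = 10770.
Σwᵢyᵢ = 600·9 + 60·10 + 450·5 = 8250.
x* = 10770/1110 = 9.70, y* = 8250/1110 = 7.43.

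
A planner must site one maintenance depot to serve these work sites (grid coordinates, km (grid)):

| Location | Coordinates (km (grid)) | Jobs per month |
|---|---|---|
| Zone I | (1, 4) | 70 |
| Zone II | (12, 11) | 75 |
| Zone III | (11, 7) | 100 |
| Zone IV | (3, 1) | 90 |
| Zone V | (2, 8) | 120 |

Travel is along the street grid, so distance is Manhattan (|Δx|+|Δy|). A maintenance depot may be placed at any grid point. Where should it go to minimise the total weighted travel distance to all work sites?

(3, 7)

Manhattan distance separates: Σwᵢ(|x−xᵢ|+|y−yᵢ|) = Σwᵢ|x−xᵢ| + Σwᵢ|y−yᵢ|, so x and y are optimised independently as 1-D weighted medians.
Total weight W = 455; half = 227.5.
x-coordinate, sorted with cumulative weight:
  x=1 (Zone I, w=70) cum 70
  x=2 (Zone V, w=120) cum 190
  x=3 (Zone IV, w=90) cum 280  ← median
  x=11 (Zone III, w=100) cum 380
  x=12 (Zone II, w=75) cum 455
⇒ x* = 3
y-coordinate, sorted with cumulative weight:
  y=1 (Zone IV, w=90) cum 90
  y=4 (Zone I, w=70) cum 160
  y=7 (Zone III, w=100) cum 260  ← median
  y=8 (Zone V, w=120) cum 380
  y=11 (Zone II, w=75) cum 455
⇒ y* = 7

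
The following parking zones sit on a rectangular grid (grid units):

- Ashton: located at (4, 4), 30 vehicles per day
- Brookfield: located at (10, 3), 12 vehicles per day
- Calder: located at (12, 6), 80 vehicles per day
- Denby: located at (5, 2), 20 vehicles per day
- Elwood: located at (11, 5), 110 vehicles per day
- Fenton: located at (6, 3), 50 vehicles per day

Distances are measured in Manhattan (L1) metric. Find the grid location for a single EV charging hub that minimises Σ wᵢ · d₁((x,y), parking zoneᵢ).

Manhattan distance separates: Σwᵢ(|x−xᵢ|+|y−yᵢ|) = Σwᵢ|x−xᵢ| + Σwᵢ|y−yᵢ|, so x and y are optimised independently as 1-D weighted medians.
Total weight W = 302; half = 151.
x-coordinate, sorted with cumulative weight:
  x=4 (Ashton, w=30) cum 30
  x=5 (Denby, w=20) cum 50
  x=6 (Fenton, w=50) cum 100
  x=10 (Brookfield, w=12) cum 112
  x=11 (Elwood, w=110) cum 222  ← median
  x=12 (Calder, w=80) cum 302
⇒ x* = 11
y-coordinate, sorted with cumulative weight:
  y=2 (Denby, w=20) cum 20
  y=3 (Brookfield, w=12) cum 32
  y=3 (Fenton, w=50) cum 82
  y=4 (Ashton, w=30) cum 112
  y=5 (Elwood, w=110) cum 222  ← median
  y=6 (Calder, w=80) cum 302
⇒ y* = 5

(11, 5)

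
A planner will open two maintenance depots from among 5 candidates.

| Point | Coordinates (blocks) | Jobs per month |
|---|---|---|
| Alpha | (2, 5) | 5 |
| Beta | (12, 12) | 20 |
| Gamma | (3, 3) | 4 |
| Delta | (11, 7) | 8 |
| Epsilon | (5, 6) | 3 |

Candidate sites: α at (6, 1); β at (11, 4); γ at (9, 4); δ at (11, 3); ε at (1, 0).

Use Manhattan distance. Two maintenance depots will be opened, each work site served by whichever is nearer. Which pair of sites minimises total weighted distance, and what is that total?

Evaluate every pair (each demand assigned to the nearer of the two):
  {β, ε}: total = 278
  {α, β}: total = 282
  {β, γ}: total = 290
  {δ, ε}: total = 309
  {α, δ}: total = 310
  {β, δ}: total = 310
  {γ, δ}: total = 318
  {γ, ε}: total = 328
  {α, γ}: total = 338
  {α, ε}: total = 496
Best pair: {β, ε} with total 278.

{β, ε}, total 278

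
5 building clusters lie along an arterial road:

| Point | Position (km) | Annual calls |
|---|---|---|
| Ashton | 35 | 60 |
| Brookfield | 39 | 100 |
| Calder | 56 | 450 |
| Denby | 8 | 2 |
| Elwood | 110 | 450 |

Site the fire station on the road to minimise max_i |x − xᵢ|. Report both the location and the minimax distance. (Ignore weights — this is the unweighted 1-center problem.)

The 1-center on a line is the midpoint of the two extreme points: leftmost at 8, rightmost at 110.
Optimal location = (8 + 110)/2 = 59; maximum distance = (110 − 8)/2 = 51.

location 59, max distance 51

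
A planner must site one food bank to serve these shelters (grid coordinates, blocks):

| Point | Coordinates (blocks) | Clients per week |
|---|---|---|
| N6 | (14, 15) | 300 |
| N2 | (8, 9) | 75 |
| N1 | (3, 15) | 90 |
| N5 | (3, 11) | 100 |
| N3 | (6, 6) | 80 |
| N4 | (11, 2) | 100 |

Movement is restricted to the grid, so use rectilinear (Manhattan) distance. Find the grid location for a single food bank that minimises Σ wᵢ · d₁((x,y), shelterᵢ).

(11, 15)

Manhattan distance separates: Σwᵢ(|x−xᵢ|+|y−yᵢ|) = Σwᵢ|x−xᵢ| + Σwᵢ|y−yᵢ|, so x and y are optimised independently as 1-D weighted medians.
Total weight W = 745; half = 372.5.
x-coordinate, sorted with cumulative weight:
  x=3 (N1, w=90) cum 90
  x=3 (N5, w=100) cum 190
  x=6 (N3, w=80) cum 270
  x=8 (N2, w=75) cum 345
  x=11 (N4, w=100) cum 445  ← median
  x=14 (N6, w=300) cum 745
⇒ x* = 11
y-coordinate, sorted with cumulative weight:
  y=2 (N4, w=100) cum 100
  y=6 (N3, w=80) cum 180
  y=9 (N2, w=75) cum 255
  y=11 (N5, w=100) cum 355
  y=15 (N6, w=300) cum 655  ← median
  y=15 (N1, w=90) cum 745
⇒ y* = 15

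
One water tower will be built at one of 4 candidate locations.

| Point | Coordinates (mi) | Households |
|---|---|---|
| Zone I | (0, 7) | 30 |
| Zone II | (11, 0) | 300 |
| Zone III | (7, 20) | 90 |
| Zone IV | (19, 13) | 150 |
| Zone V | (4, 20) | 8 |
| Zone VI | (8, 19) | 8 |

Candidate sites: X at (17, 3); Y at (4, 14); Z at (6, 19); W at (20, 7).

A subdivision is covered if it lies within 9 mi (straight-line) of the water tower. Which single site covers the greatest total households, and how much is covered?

Coverage radius r = 9 mi; a point is covered iff (Δx)²+(Δy)² ≤ 9² = 81.
  X (17, 3): covers {Zone II} → 300
  Y (4, 14): covers {Zone I, Zone III, Zone V, Zone VI} → 136
  Z (6, 19): covers {Zone III, Zone V, Zone VI} → 106
  W (20, 7): covers {Zone IV} → 150
Maximum coverage at X: 300 households.

X, covering 300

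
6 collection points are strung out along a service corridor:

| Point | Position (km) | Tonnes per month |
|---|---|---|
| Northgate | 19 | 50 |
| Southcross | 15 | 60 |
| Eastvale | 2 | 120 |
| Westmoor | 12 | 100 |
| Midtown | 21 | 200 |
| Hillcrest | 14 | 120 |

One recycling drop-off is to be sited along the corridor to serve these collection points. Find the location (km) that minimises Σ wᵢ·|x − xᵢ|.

For a sum of weighted absolute distances on a line, the optimum is the weighted median (not the mean). Total weight W = 650; half-weight = 325.
Sort by position and accumulate weight:
  km 2 (Eastvale, w=120) → cum 120
  km 12 (Westmoor, w=100) → cum 220
  km 14 (Hillcrest, w=120) → cum 340  ≥ 325 → median here
  km 15 (Southcross, w=60) → cum 400
  km 19 (Northgate, w=50) → cum 450
  km 21 (Midtown, w=200) → cum 650
Optimal location: km 14.

x = 14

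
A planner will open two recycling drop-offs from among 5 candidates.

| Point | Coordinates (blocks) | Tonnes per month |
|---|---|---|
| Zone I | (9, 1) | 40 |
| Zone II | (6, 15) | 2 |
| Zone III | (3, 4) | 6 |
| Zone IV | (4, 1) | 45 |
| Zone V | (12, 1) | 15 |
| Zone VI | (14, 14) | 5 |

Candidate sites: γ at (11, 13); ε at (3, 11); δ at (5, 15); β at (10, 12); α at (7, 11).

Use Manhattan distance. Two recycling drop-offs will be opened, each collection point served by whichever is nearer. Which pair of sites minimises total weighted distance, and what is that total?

{ε, β}, total 1256

Evaluate every pair (each demand assigned to the nearer of the two):
  {ε, β}: total = 1256
  {ε, α}: total = 1302
  {γ, ε}: total = 1326
  {γ, α}: total = 1356
  {β, α}: total = 1366
  {δ, α}: total = 1408
  {δ, β}: total = 1460
  {ε, δ}: total = 1514
  {γ, δ}: total = 1530
  {γ, β}: total = 1564
Best pair: {ε, β} with total 1256.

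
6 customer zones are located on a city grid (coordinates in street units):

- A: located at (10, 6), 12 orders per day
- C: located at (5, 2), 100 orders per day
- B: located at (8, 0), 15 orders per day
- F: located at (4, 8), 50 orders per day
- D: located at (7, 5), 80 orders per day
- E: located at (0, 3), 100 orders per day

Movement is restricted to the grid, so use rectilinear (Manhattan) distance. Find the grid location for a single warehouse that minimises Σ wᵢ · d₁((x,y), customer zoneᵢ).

Manhattan distance separates: Σwᵢ(|x−xᵢ|+|y−yᵢ|) = Σwᵢ|x−xᵢ| + Σwᵢ|y−yᵢ|, so x and y are optimised independently as 1-D weighted medians.
Total weight W = 357; half = 178.5.
x-coordinate, sorted with cumulative weight:
  x=0 (E, w=100) cum 100
  x=4 (F, w=50) cum 150
  x=5 (C, w=100) cum 250  ← median
  x=7 (D, w=80) cum 330
  x=8 (B, w=15) cum 345
  x=10 (A, w=12) cum 357
⇒ x* = 5
y-coordinate, sorted with cumulative weight:
  y=0 (B, w=15) cum 15
  y=2 (C, w=100) cum 115
  y=3 (E, w=100) cum 215  ← median
  y=5 (D, w=80) cum 295
  y=6 (A, w=12) cum 307
  y=8 (F, w=50) cum 357
⇒ y* = 3

(5, 3)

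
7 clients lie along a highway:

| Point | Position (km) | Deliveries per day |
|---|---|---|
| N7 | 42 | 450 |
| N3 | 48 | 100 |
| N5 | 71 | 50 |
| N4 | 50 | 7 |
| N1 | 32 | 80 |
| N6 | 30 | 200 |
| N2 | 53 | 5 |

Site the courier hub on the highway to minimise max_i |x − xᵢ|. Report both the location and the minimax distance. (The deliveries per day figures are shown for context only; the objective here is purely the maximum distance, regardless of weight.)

The 1-center on a line is the midpoint of the two extreme points: leftmost at 30, rightmost at 71.
Optimal location = (30 + 71)/2 = 50.5; maximum distance = (71 − 30)/2 = 20.5.

location 50.5, max distance 20.5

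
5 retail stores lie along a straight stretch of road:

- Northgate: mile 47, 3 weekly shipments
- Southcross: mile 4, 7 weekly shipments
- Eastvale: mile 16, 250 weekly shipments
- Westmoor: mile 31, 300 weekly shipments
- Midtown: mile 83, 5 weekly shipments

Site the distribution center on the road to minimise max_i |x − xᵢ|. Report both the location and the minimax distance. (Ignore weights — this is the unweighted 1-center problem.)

The 1-center on a line is the midpoint of the two extreme points: leftmost at 4, rightmost at 83.
Optimal location = (4 + 83)/2 = 43.5; maximum distance = (83 − 4)/2 = 39.5.

location 43.5, max distance 39.5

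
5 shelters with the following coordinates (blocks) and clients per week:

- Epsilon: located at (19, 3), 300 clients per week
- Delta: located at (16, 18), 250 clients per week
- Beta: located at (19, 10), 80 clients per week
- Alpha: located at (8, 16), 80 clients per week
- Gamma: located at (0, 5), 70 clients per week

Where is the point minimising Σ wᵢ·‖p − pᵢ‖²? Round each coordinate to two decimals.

(15.21, 10.04)

The minimiser of Σwᵢ‖p−pᵢ‖² is the weighted centroid p* = (Σwᵢpᵢ)/(Σwᵢ).
Σwᵢ = 780.
Σwᵢxᵢ = 300·19 + 250·16 + 80·19 + 80·8 + 70·0 = 11860.
Σwᵢyᵢ = 300·3 + 250·18 + 80·10 + 80·16 + 70·5 = 7830.
x* = 11860/780 = 15.21, y* = 7830/780 = 10.04.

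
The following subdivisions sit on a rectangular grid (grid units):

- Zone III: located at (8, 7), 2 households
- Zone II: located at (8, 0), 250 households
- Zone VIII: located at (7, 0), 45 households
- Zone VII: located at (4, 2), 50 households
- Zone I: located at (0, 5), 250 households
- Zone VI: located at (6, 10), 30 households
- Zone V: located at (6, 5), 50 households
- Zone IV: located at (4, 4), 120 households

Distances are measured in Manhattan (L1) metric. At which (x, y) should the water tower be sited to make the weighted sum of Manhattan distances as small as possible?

Manhattan distance separates: Σwᵢ(|x−xᵢ|+|y−yᵢ|) = Σwᵢ|x−xᵢ| + Σwᵢ|y−yᵢ|, so x and y are optimised independently as 1-D weighted medians.
Total weight W = 797; half = 398.5.
x-coordinate, sorted with cumulative weight:
  x=0 (Zone I, w=250) cum 250
  x=4 (Zone VII, w=50) cum 300
  x=4 (Zone IV, w=120) cum 420  ← median
  x=6 (Zone VI, w=30) cum 450
  x=6 (Zone V, w=50) cum 500
  x=7 (Zone VIII, w=45) cum 545
  x=8 (Zone III, w=2) cum 547
  x=8 (Zone II, w=250) cum 797
⇒ x* = 4
y-coordinate, sorted with cumulative weight:
  y=0 (Zone II, w=250) cum 250
  y=0 (Zone VIII, w=45) cum 295
  y=2 (Zone VII, w=50) cum 345
  y=4 (Zone IV, w=120) cum 465  ← median
  y=5 (Zone I, w=250) cum 715
  y=5 (Zone V, w=50) cum 765
  y=7 (Zone III, w=2) cum 767
  y=10 (Zone VI, w=30) cum 797
⇒ y* = 4

(4, 4)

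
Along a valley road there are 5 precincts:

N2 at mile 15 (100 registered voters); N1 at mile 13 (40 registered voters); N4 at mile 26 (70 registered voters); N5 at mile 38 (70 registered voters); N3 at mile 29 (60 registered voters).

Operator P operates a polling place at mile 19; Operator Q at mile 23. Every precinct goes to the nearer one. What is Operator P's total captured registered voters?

The indifferent point is the midpoint (19+23)/2 = 21; precincts left of it (closer to Operator P at 19) go to Operator P, those right go to Operator Q.
  N1 at 13 (w=40) → Operator P
  N2 at 15 (w=100) → Operator P
  N4 at 26 (w=70) → Operator Q
  N3 at 29 (w=60) → Operator Q
  N5 at 38 (w=70) → Operator Q
Operator P captures 140; Operator Q captures 200.

140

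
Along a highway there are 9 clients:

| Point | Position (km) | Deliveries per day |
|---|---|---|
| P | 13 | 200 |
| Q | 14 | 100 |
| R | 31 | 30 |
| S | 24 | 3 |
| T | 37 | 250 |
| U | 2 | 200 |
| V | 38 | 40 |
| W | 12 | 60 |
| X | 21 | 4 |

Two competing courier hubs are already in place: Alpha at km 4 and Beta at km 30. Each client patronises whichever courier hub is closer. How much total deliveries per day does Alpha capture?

560

The indifferent point is the midpoint (4+30)/2 = 17; clients left of it (closer to Alpha at 4) go to Alpha, those right go to Beta.
  U at 2 (w=200) → Alpha
  W at 12 (w=60) → Alpha
  P at 13 (w=200) → Alpha
  Q at 14 (w=100) → Alpha
  X at 21 (w=4) → Beta
  S at 24 (w=3) → Beta
  R at 31 (w=30) → Beta
  T at 37 (w=250) → Beta
  V at 38 (w=40) → Beta
Alpha captures 560; Beta captures 327.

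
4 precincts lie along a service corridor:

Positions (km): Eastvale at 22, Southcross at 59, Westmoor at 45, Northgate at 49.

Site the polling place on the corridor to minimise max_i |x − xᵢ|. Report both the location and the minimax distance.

location 40.5, max distance 18.5

The 1-center on a line is the midpoint of the two extreme points: leftmost at 22, rightmost at 59.
Optimal location = (22 + 59)/2 = 40.5; maximum distance = (59 − 22)/2 = 18.5.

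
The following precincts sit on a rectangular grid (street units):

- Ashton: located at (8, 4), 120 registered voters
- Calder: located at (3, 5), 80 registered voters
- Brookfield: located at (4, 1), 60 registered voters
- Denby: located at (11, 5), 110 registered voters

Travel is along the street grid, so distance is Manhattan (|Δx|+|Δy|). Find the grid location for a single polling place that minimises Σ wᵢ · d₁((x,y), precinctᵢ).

Manhattan distance separates: Σwᵢ(|x−xᵢ|+|y−yᵢ|) = Σwᵢ|x−xᵢ| + Σwᵢ|y−yᵢ|, so x and y are optimised independently as 1-D weighted medians.
Total weight W = 370; half = 185.
x-coordinate, sorted with cumulative weight:
  x=3 (Calder, w=80) cum 80
  x=4 (Brookfield, w=60) cum 140
  x=8 (Ashton, w=120) cum 260  ← median
  x=11 (Denby, w=110) cum 370
⇒ x* = 8
y-coordinate, sorted with cumulative weight:
  y=1 (Brookfield, w=60) cum 60
  y=4 (Ashton, w=120) cum 180
  y=5 (Calder, w=80) cum 260  ← median
  y=5 (Denby, w=110) cum 370
⇒ y* = 5

(8, 5)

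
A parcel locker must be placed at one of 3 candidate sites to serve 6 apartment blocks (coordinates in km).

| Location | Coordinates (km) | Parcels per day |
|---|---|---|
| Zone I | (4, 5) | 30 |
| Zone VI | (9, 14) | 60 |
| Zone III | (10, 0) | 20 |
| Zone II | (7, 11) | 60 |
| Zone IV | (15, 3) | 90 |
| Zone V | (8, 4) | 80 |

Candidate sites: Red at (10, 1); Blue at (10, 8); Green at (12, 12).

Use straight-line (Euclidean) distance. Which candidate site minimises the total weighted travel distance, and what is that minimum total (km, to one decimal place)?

Total weighted distance at each candidate:
  Red (10, 1): total = 2418.2
  Blue (10, 8): total = 1974.9
  Green (12, 12): total = 2653.8
Minimum is at Blue with total 1974.9 km.

Blue, total 1974.9 km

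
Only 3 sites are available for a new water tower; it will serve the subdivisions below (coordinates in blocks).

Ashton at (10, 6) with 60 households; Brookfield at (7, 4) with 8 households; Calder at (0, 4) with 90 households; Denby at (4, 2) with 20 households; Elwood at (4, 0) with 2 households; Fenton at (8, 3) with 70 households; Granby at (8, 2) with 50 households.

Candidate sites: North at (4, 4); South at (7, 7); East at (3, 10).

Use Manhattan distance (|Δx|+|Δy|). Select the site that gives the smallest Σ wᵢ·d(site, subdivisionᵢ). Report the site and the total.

Total weighted distance at each candidate:
  North (4, 4): total = 1562
  South (7, 7): total = 1994
  East (3, 10): total = 3242
Minimum is at North with total 1562 blocks.

North, total 1562 blocks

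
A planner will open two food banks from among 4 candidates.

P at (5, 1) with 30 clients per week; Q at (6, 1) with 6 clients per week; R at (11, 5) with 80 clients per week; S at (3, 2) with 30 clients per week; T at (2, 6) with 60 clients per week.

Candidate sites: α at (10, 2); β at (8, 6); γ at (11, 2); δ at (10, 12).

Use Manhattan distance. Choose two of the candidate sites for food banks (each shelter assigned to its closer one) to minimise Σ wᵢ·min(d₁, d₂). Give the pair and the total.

Evaluate every pair (each demand assigned to the nearer of the two):
  {β, γ}: total = 1086
  {α, β}: total = 1100
  {β, δ}: total = 1232
  {α, γ}: total = 1380
  {α, δ}: total = 1460
  {γ, δ}: total = 1506
Best pair: {β, γ} with total 1086.

{β, γ}, total 1086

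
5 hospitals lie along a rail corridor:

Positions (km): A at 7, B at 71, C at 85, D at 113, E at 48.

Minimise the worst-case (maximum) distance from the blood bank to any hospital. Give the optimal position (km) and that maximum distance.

location 60, max distance 53

The 1-center on a line is the midpoint of the two extreme points: leftmost at 7, rightmost at 113.
Optimal location = (7 + 113)/2 = 60; maximum distance = (113 − 7)/2 = 53.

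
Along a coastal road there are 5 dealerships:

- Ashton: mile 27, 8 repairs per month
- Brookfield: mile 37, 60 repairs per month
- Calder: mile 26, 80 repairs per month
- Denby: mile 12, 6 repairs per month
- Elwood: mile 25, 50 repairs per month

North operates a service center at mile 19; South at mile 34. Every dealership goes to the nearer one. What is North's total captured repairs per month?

136

The indifferent point is the midpoint (19+34)/2 = 26.5; dealerships left of it (closer to North at 19) go to North, those right go to South.
  Denby at 12 (w=6) → North
  Elwood at 25 (w=50) → North
  Calder at 26 (w=80) → North
  Ashton at 27 (w=8) → South
  Brookfield at 37 (w=60) → South
North captures 136; South captures 68.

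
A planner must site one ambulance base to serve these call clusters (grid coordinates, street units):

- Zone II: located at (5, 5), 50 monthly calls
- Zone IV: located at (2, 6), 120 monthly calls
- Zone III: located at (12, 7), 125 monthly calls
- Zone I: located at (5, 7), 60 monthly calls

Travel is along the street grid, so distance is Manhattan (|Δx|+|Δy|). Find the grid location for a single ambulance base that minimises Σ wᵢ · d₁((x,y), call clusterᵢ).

Manhattan distance separates: Σwᵢ(|x−xᵢ|+|y−yᵢ|) = Σwᵢ|x−xᵢ| + Σwᵢ|y−yᵢ|, so x and y are optimised independently as 1-D weighted medians.
Total weight W = 355; half = 177.5.
x-coordinate, sorted with cumulative weight:
  x=2 (Zone IV, w=120) cum 120
  x=5 (Zone II, w=50) cum 170
  x=5 (Zone I, w=60) cum 230  ← median
  x=12 (Zone III, w=125) cum 355
⇒ x* = 5
y-coordinate, sorted with cumulative weight:
  y=5 (Zone II, w=50) cum 50
  y=6 (Zone IV, w=120) cum 170
  y=7 (Zone III, w=125) cum 295  ← median
  y=7 (Zone I, w=60) cum 355
⇒ y* = 7

(5, 7)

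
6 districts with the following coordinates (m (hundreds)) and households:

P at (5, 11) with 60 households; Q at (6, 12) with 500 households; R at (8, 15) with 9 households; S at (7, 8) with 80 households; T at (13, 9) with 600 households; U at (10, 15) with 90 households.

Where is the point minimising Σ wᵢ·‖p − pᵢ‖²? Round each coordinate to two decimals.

The minimiser of Σwᵢ‖p−pᵢ‖² is the weighted centroid p* = (Σwᵢpᵢ)/(Σwᵢ).
Σwᵢ = 1339.
Σwᵢxᵢ = 60·5 + 500·6 + 9·8 + 80·7 + 600·13 + 90·10 = 12632.
Σwᵢyᵢ = 60·11 + 500·12 + 9·15 + 80·8 + 600·9 + 90·15 = 14185.
x* = 12632/1339 = 9.43, y* = 14185/1339 = 10.59.

(9.43, 10.59)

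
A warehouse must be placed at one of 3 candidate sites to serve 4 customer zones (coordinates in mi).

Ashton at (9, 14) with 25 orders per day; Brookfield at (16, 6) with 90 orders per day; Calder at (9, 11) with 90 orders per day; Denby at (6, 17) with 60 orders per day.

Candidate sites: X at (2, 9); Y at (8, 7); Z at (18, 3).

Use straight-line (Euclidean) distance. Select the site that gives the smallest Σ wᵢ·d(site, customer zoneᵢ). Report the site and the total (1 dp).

Total weighted distance at each candidate:
  X (2, 9): total = 2695.5
  Y (8, 7): total = 1885.3
  Z (18, 3): total = 2869.9
Minimum is at Y with total 1885.3 mi.

Y, total 1885.3 mi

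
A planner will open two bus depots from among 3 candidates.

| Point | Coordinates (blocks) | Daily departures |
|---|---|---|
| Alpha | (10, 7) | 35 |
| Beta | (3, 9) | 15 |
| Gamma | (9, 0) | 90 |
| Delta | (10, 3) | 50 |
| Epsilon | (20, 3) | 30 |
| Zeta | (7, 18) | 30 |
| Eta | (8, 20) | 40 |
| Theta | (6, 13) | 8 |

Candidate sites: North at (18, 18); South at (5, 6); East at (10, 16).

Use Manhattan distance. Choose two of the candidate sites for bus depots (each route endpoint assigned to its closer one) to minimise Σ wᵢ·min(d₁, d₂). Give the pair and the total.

{South, East}, total 2571

Evaluate every pair (each demand assigned to the nearer of the two):
  {South, East}: total = 2571
  {North, South}: total = 2969
  {North, East}: total = 3661
Best pair: {South, East} with total 2571.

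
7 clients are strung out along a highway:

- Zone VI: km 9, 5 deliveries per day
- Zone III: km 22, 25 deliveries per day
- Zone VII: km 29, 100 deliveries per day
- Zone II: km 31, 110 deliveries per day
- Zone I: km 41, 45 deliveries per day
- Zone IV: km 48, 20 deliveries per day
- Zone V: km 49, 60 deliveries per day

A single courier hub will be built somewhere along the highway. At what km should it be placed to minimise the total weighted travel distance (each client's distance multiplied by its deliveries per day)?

x = 31

For a sum of weighted absolute distances on a line, the optimum is the weighted median (not the mean). Total weight W = 365; half-weight = 182.5.
Sort by position and accumulate weight:
  km 9 (Zone VI, w=5) → cum 5
  km 22 (Zone III, w=25) → cum 30
  km 29 (Zone VII, w=100) → cum 130
  km 31 (Zone II, w=110) → cum 240  ≥ 182.5 → median here
  km 41 (Zone I, w=45) → cum 285
  km 48 (Zone IV, w=20) → cum 305
  km 49 (Zone V, w=60) → cum 365
Optimal location: km 31.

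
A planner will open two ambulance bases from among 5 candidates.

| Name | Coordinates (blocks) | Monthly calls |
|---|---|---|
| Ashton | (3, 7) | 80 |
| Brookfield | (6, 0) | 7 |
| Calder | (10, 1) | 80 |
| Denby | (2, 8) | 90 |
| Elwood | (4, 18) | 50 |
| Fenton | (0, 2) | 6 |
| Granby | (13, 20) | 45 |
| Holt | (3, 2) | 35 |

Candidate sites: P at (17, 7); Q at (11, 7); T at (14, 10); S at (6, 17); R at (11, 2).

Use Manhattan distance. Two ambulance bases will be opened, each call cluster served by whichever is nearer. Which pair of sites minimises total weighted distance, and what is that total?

Evaluate every pair (each demand assigned to the nearer of the two):
  {Q, S}: total = 3335
  {S, R}: total = 3365
  {Q, R}: total = 3670
  {Q, T}: total = 4130
  {T, R}: total = 4250
  {P, Q}: total = 4310
  {P, S}: total = 4725
  {T, S}: total = 4725
  {P, R}: total = 4860
  {P, T}: total = 5738
Best pair: {Q, S} with total 3335.

{Q, S}, total 3335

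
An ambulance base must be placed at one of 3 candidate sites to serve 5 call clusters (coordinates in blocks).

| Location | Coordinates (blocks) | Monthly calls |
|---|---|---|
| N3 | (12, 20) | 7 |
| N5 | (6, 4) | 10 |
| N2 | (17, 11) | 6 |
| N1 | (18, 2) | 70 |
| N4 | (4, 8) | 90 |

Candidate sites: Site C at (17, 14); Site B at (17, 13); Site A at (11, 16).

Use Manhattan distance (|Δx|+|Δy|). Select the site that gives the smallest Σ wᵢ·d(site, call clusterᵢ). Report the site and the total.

Site B, total 2756 blocks

Total weighted distance at each candidate:
  Site C (17, 14): total = 2925
  Site B (17, 13): total = 2756
  Site A (11, 16): total = 3091
Minimum is at Site B with total 2756 blocks.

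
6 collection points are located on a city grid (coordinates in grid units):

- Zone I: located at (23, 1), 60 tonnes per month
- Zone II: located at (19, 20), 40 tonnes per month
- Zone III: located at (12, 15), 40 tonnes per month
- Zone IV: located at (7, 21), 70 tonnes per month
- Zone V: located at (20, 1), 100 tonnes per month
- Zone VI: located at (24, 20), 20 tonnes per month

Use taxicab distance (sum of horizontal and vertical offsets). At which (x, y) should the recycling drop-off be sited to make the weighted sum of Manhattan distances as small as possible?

Manhattan distance separates: Σwᵢ(|x−xᵢ|+|y−yᵢ|) = Σwᵢ|x−xᵢ| + Σwᵢ|y−yᵢ|, so x and y are optimised independently as 1-D weighted medians.
Total weight W = 330; half = 165.
x-coordinate, sorted with cumulative weight:
  x=7 (Zone IV, w=70) cum 70
  x=12 (Zone III, w=40) cum 110
  x=19 (Zone II, w=40) cum 150
  x=20 (Zone V, w=100) cum 250  ← median
  x=23 (Zone I, w=60) cum 310
  x=24 (Zone VI, w=20) cum 330
⇒ x* = 20
y-coordinate, sorted with cumulative weight:
  y=1 (Zone I, w=60) cum 60
  y=1 (Zone V, w=100) cum 160
  y=15 (Zone III, w=40) cum 200  ← median
  y=20 (Zone II, w=40) cum 240
  y=20 (Zone VI, w=20) cum 260
  y=21 (Zone IV, w=70) cum 330
⇒ y* = 15

(20, 15)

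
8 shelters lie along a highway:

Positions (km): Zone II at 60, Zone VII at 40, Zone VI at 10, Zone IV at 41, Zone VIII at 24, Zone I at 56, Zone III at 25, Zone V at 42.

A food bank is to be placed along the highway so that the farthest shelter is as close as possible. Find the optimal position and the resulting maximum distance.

The 1-center on a line is the midpoint of the two extreme points: leftmost at 10, rightmost at 60.
Optimal location = (10 + 60)/2 = 35; maximum distance = (60 − 10)/2 = 25.

location 35, max distance 25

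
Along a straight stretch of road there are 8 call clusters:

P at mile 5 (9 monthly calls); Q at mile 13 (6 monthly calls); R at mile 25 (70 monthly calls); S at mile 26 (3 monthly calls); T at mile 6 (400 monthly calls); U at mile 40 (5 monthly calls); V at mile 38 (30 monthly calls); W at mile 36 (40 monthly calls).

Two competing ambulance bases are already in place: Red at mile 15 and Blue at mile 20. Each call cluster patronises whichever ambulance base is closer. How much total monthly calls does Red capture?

415

The indifferent point is the midpoint (15+20)/2 = 17.5; call clusters left of it (closer to Red at 15) go to Red, those right go to Blue.
  P at 5 (w=9) → Red
  T at 6 (w=400) → Red
  Q at 13 (w=6) → Red
  R at 25 (w=70) → Blue
  S at 26 (w=3) → Blue
  W at 36 (w=40) → Blue
  V at 38 (w=30) → Blue
  U at 40 (w=5) → Blue
Red captures 415; Blue captures 148.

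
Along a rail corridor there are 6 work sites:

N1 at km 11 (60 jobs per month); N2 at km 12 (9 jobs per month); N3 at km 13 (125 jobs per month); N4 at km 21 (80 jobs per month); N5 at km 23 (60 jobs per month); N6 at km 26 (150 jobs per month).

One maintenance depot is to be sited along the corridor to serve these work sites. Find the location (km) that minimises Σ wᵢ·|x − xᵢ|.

x = 21

For a sum of weighted absolute distances on a line, the optimum is the weighted median (not the mean). Total weight W = 484; half-weight = 242.
Sort by position and accumulate weight:
  km 11 (N1, w=60) → cum 60
  km 12 (N2, w=9) → cum 69
  km 13 (N3, w=125) → cum 194
  km 21 (N4, w=80) → cum 274  ≥ 242 → median here
  km 23 (N5, w=60) → cum 334
  km 26 (N6, w=150) → cum 484
Optimal location: km 21.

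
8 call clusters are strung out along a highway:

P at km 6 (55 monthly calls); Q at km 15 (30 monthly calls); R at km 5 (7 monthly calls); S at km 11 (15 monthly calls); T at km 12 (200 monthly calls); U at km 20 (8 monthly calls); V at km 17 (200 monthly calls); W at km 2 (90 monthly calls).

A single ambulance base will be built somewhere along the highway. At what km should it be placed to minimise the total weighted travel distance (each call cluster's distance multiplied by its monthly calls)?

For a sum of weighted absolute distances on a line, the optimum is the weighted median (not the mean). Total weight W = 605; half-weight = 302.5.
Sort by position and accumulate weight:
  km 2 (W, w=90) → cum 90
  km 5 (R, w=7) → cum 97
  km 6 (P, w=55) → cum 152
  km 11 (S, w=15) → cum 167
  km 12 (T, w=200) → cum 367  ≥ 302.5 → median here
  km 15 (Q, w=30) → cum 397
  km 17 (V, w=200) → cum 597
  km 20 (U, w=8) → cum 605
Optimal location: km 12.

x = 12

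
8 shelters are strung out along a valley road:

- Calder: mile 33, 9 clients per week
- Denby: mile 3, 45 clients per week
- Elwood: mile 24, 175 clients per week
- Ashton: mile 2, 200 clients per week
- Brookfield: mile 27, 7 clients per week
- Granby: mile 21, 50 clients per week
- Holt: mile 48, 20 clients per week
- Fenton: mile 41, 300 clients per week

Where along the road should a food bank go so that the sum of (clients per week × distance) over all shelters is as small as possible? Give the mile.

For a sum of weighted absolute distances on a line, the optimum is the weighted median (not the mean). Total weight W = 806; half-weight = 403.
Sort by position and accumulate weight:
  mile 2 (Ashton, w=200) → cum 200
  mile 3 (Denby, w=45) → cum 245
  mile 21 (Granby, w=50) → cum 295
  mile 24 (Elwood, w=175) → cum 470  ≥ 403 → median here
  mile 27 (Brookfield, w=7) → cum 477
  mile 33 (Calder, w=9) → cum 486
  mile 41 (Fenton, w=300) → cum 786
  mile 48 (Holt, w=20) → cum 806
Optimal location: mile 24.

x = 24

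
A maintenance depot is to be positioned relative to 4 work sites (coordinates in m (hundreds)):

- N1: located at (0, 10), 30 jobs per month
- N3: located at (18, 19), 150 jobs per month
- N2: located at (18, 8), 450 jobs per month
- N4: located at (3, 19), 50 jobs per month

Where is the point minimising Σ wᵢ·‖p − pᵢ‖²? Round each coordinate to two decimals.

(16.10, 11.32)

The minimiser of Σwᵢ‖p−pᵢ‖² is the weighted centroid p* = (Σwᵢpᵢ)/(Σwᵢ).
Σwᵢ = 680.
Σwᵢxᵢ = 30·0 + 150·18 + 450·18 + 50·3 = 10950.
Σwᵢyᵢ = 30·10 + 150·19 + 450·8 + 50·19 = 7700.
x* = 10950/680 = 16.10, y* = 7700/680 = 11.32.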